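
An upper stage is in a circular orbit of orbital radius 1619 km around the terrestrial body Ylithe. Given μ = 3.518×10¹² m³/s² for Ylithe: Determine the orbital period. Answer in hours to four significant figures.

T ≈ 1.917 hours

r = 1619 km = 1.619×10⁶ m.
Kepler's third law: T = 2π√(r³/μ) = 2π√((1.619×10⁶)³ / 3.518×10¹²).
r³/μ = 1.206×10⁶ s², so T = 2π × 1.098×10³ = 6.901×10³ s.
Converting: 6.901×10³ s ÷ 3600 = 1.917 hours.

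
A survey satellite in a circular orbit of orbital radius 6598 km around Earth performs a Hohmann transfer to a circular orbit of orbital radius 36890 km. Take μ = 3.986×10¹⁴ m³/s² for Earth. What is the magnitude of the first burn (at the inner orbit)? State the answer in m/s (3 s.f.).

Δv ≈ 2350 m/s

r₁ = 6598 km = 6.598×10⁶ m.
r₂ = 36890 km = 3.689×10⁷ m.
Transfer ellipse a_t = (r₁ + r₂)/2 = 2.174×10⁷ m.
At r₁: circular v_c1 = √(μ/r₁) = 7773 m/s; transfer-perigee v_p = √[μ(2/r₁ − 1/a_t)] = 10120 m/s.
Δv₁ = v_p − v_c1 = 2351 m/s.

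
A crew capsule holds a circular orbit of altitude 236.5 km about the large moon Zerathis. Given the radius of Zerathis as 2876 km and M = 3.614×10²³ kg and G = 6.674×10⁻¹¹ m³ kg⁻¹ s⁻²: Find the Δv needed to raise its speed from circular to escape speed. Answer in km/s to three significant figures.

Δv ≈ 1.15 km/s

μ = GM = 6.674×10⁻¹¹ × 3.614×10²³ = 2.412×10¹³ m³/s².
r = 2876 + 236.5 = 3112.5 km = 3.1125×10⁶ m.
Circular speed v_c = √(μ/r) = 2784 m/s.
Escape speed v_esc = √(2μ/r) = √2 × v_c = 3937 m/s.
Δv = v_esc − v_c = 1153 m/s = 1.153 km/s.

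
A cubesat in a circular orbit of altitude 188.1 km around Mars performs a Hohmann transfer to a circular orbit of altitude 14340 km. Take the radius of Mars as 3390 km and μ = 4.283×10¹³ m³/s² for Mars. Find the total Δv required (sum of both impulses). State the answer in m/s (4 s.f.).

Δv_total ≈ 1657 m/s

r₁ = 3390 + 188.1 = 3578.1 km = 3.5781×10⁶ m.
r₂ = 3390 + 14340 = 17730 km = 1.7730×10⁷ m.
Transfer ellipse a_t = (r₁ + r₂)/2 = 1.065×10⁷ m.
At r₁: circular v_c1 = √(μ/r₁) = 3460 m/s; transfer-periapsis v_p = √[μ(2/r₁ − 1/a_t)] = 4463 m/s.
Δv₁ = v_p − v_c1 = 1003 m/s.
At r₂: circular v_c2 = √(μ/r₂) = 1554 m/s; transfer-apoapsis v_a = √[μ(2/r₂ − 1/a_t)] = 900.7 m/s.
Δv₂ = v_c2 − v_a = 653.5 m/s.
Total Δv = Δv₁ + Δv₂ = 1657 m/s.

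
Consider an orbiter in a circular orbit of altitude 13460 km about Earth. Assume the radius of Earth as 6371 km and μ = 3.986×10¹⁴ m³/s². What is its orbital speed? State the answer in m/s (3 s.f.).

v ≈ 4480 m/s

r = 6371 + 13460 = 19831 km = 1.9831×10⁷ m.
For a circular orbit v = √(μ/r) = √(3.986×10¹⁴ / 1.983×10⁷) = √(2.010×10⁷) = 4483 m/s.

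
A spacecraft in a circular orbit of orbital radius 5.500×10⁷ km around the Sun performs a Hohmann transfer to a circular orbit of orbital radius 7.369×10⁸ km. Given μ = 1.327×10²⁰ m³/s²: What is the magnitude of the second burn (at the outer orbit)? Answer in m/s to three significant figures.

Δv ≈ 8420 m/s

r₁ = 5.500×10⁷ km = 5.500×10¹⁰ m.
r₂ = 7.369×10⁸ km = 7.369×10¹¹ m.
Transfer ellipse a_t = (r₁ + r₂)/2 = 3.960×10¹¹ m.
At r₁: circular v_c1 = √(μ/r₁) = 49120 m/s; transfer-perihelion v_p = √[μ(2/r₁ − 1/a_t)] = 67010 m/s.
At r₂: circular v_c2 = √(μ/r₂) = 13420 m/s; transfer-aphelion v_a = √[μ(2/r₂ − 1/a_t)] = 5001 m/s.
Δv₂ = v_c2 − v_a = 8418 m/s.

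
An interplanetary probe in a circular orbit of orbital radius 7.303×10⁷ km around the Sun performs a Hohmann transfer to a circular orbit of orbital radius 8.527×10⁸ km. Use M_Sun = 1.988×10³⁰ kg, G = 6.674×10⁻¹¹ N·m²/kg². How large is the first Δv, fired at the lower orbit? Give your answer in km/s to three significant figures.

Δv ≈ 15.2 km/s

μ = GM = 6.674×10⁻¹¹ × 1.988×10³⁰ = 1.327×10²⁰ m³/s².
r₁ = 7.303×10⁷ km = 7.303×10¹⁰ m.
r₂ = 8.527×10⁸ km = 8.527×10¹¹ m.
Transfer ellipse a_t = (r₁ + r₂)/2 = 4.629×10¹¹ m.
At r₁: circular v_c1 = √(μ/r₁) = 42620 m/s; transfer-perihelion v_p = √[μ(2/r₁ − 1/a_t)] = 57850 m/s.
Δv₁ = v_p − v_c1 = 15230 m/s.
= 15.23 km/s.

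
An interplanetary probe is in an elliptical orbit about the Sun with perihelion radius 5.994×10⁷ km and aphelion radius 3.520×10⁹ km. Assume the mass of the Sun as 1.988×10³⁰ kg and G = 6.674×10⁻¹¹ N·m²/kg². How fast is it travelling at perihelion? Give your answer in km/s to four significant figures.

μ = GM = 6.674×10⁻¹¹ × 1.988×10³⁰ = 1.327×10²⁰ m³/s².
Semi-major axis a = (r_p + r_a)/2 = 1.7900×10⁹ km = 1.790×10¹² m.
Vis-viva: v² = μ(2/r − 1/a) = 1.327×10²⁰ × (3.337×10⁻¹¹ − 5.587×10⁻¹³) = 4.353×10⁹ m²/s².
v = 65980 m/s = 65.98 km/s.

v ≈ 65.98 km/s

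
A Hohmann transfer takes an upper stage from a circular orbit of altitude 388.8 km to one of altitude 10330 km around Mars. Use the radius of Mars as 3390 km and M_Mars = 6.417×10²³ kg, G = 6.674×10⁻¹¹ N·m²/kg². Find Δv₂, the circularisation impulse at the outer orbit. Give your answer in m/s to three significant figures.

Δv ≈ 606 m/s

μ = GM = 6.674×10⁻¹¹ × 6.417×10²³ = 4.283×10¹³ m³/s².
r₁ = 3390 + 388.8 = 3778.8 km = 3.7788×10⁶ m.
r₂ = 3390 + 10330 = 13720 km = 1.3720×10⁷ m.
Transfer ellipse a_t = (r₁ + r₂)/2 = 8.749×10⁶ m.
At r₁: circular v_c1 = √(μ/r₁) = 3367 m/s; transfer-periapsis v_p = √[μ(2/r₁ − 1/a_t)] = 4216 m/s.
At r₂: circular v_c2 = √(μ/r₂) = 1767 m/s; transfer-apoapsis v_a = √[μ(2/r₂ − 1/a_t)] = 1161 m/s.
Δv₂ = v_c2 − v_a = 605.7 m/s.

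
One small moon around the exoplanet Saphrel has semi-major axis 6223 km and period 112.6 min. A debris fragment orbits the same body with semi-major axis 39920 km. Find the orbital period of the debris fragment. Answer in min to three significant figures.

T₂ ≈ 1830 min

Kepler's third law: T² ∝ a³, so T₂ = T₁ (a₂/a₁)^(3/2).
a₂/a₁ = 6.415, (a₂/a₁)^(3/2) = 16.25.
T₂ = 112.6 × 16.25 = 1829 min.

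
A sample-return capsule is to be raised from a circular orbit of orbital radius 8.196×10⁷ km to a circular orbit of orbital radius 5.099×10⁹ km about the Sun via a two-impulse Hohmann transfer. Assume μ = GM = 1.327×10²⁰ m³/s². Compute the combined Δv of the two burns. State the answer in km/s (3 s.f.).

r₁ = 8.196×10⁷ km = 8.196×10¹⁰ m.
r₂ = 5.099×10⁹ km = 5.099×10¹² m.
Transfer ellipse a_t = (r₁ + r₂)/2 = 2.590×10¹² m.
At r₁: circular v_c1 = √(μ/r₁) = 40240 m/s; transfer-perihelion v_p = √[μ(2/r₁ − 1/a_t)] = 56450 m/s.
Δv₁ = v_p − v_c1 = 16220 m/s.
At r₂: circular v_c2 = √(μ/r₂) = 5101 m/s; transfer-aphelion v_a = √[μ(2/r₂ − 1/a_t)] = 907.4 m/s.
Δv₂ = v_c2 − v_a = 4194 m/s.
Total Δv = Δv₁ + Δv₂ = 20410 m/s = 20.41 km/s.

Δv_total ≈ 20.4 km/s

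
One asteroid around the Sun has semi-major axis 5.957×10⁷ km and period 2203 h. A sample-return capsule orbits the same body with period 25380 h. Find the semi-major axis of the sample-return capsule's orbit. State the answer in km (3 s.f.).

Kepler's third law: a³ ∝ T², so a₂ = a₁ (T₂/T₁)^(2/3).
T₂/T₁ = 11.52, (T₂/T₁)^(2/3) = 5.101.
a₂ = 5.957×10⁷ × 5.101 = 3.039×10⁸ km.

a₂ ≈ 3.04×10⁸ km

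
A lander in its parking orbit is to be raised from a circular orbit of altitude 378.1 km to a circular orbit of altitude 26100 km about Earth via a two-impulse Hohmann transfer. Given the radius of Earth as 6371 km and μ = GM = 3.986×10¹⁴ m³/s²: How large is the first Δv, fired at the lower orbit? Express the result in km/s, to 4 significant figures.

Δv ≈ 2.204 km/s

r₁ = 6371 + 378.1 = 6749.1 km = 6.7491×10⁶ m.
r₂ = 6371 + 26100 = 32471 km = 3.2471×10⁷ m.
Transfer ellipse a_t = (r₁ + r₂)/2 = 1.961×10⁷ m.
At r₁: circular v_c1 = √(μ/r₁) = 7685 m/s; transfer-perigee v_p = √[μ(2/r₁ − 1/a_t)] = 9889 m/s.
Δv₁ = v_p − v_c1 = 2204 m/s.
= 2.204 km/s.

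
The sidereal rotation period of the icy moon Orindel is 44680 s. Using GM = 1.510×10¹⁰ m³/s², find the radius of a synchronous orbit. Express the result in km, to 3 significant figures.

A synchronous orbit has period T, so by Kepler's third law a = (μT²/4π²)^(1/3).
μT²/4π² = 1.510×10¹⁰ × (4.468×10⁴)² / 39.48 = 7.636×10¹⁷ m³.
a = 9.140×10⁵ m = 914.00 km.

r_sync ≈ 914 km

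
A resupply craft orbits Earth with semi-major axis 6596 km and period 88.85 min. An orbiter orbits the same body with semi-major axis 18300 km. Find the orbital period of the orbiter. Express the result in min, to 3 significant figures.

Kepler's third law: T² ∝ a³, so T₂ = T₁ (a₂/a₁)^(3/2).
a₂/a₁ = 2.774, (a₂/a₁)^(3/2) = 4.621.
T₂ = 88.85 × 4.621 = 410.6 min.

T₂ ≈ 411 min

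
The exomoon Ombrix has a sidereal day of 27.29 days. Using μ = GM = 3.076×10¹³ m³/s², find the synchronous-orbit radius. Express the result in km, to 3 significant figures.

r_sync ≈ 1.63×10⁵ km

T = 27.29 days = 2.358×10⁶ s.
A synchronous orbit has period T, so by Kepler's third law a = (μT²/4π²)^(1/3).
μT²/4π² = 3.076×10¹³ × (2.358×10⁶)² / 39.48 = 4.332×10²⁴ m³.
a = 1.630×10⁸ m = 1.6301×10⁵ km.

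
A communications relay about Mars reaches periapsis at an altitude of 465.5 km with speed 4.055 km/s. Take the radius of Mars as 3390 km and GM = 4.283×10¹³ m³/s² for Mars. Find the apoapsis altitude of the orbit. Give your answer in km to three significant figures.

r_p = 3390 + 465.5 = 3855.5 km = 3.856×10⁶ m.
Specific energy ε = v²/2 − μ/r = -2.887×10⁶ J/kg, so a = −μ/(2ε) = 7.417×10⁶ m.
The apsides satisfy r_p + r_a = 2a, so the apoapsis radius is 2a − r_p = 1.098×10⁷ m = 10978 km.
Apoapsis altitude = 10978 − 3390 = 7588.5 km.

apoapsis altitude ≈ 7590 km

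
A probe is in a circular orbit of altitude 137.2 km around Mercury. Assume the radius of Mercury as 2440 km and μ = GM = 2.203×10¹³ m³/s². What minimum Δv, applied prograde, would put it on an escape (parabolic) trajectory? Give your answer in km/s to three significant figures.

Δv ≈ 1.21 km/s

r = 2440 + 137.2 = 2577.2 km = 2.5772×10⁶ m.
Circular speed v_c = √(μ/r) = 2924 m/s.
Escape speed v_esc = √(2μ/r) = √2 × v_c = 4135 m/s.
Δv = v_esc − v_c = 1211 m/s = 1.211 km/s.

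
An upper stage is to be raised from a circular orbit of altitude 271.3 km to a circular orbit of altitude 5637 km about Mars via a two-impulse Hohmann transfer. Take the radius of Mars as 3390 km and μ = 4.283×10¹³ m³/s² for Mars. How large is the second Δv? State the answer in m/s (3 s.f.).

Δv ≈ 523 m/s

r₁ = 3390 + 271.3 = 3661.3 km = 3.6613×10⁶ m.
r₂ = 3390 + 5637 = 9027.0 km = 9.0270×10⁶ m.
Transfer ellipse a_t = (r₁ + r₂)/2 = 6.344×10⁶ m.
At r₁: circular v_c1 = √(μ/r₁) = 3420 m/s; transfer-periapsis v_p = √[μ(2/r₁ − 1/a_t)] = 4080 m/s.
At r₂: circular v_c2 = √(μ/r₂) = 2178 m/s; transfer-apoapsis v_a = √[μ(2/r₂ − 1/a_t)] = 1655 m/s.
Δv₂ = v_c2 − v_a = 523.5 m/s.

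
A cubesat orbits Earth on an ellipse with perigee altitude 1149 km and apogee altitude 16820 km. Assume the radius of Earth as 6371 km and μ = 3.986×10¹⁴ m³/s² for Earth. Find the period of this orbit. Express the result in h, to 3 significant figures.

r_p = 6371 + 1149 = 7520.0 km = 7.5200×10⁶ m.
r_a = 6371 + 16820 = 23191 km = 2.3191×10⁷ m.
Semi-major axis a = (r_p + r_a)/2 = (7520.0 + 23191)/2 = 15356 km = 1.536×10⁷ m.
By Kepler's third law T = 2π√(a³/μ) = 2π × 3.014×10³ = 1.894×10⁴ s.
= 5.260 h.

T ≈ 5.26 h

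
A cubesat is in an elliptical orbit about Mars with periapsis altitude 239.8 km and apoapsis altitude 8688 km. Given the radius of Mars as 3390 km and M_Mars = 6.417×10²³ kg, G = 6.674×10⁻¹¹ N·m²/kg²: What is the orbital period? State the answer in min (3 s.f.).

μ = GM = 6.674×10⁻¹¹ × 6.417×10²³ = 4.283×10¹³ m³/s².
r_p = 3390 + 239.8 = 3629.8 km = 3.6298×10⁶ m.
r_a = 3390 + 8688 = 12078 km = 1.2078×10⁷ m.
Semi-major axis a = (r_p + r_a)/2 = (3629.8 + 12078)/2 = 7853.9 km = 7.854×10⁶ m.
By Kepler's third law T = 2π√(a³/μ) = 2π × 3.363×10³ = 2.113×10⁴ s.
= 352.2 min.

T ≈ 352 min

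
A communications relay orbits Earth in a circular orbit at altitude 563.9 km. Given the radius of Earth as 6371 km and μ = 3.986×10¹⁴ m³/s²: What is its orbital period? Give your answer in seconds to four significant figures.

T ≈ 5747 seconds

r = 6371 + 563.9 = 6934.9 km = 6.9349×10⁶ m.
Kepler's third law: T = 2π√(r³/μ) = 2π√((6.935×10⁶)³ / 3.986×10¹⁴).
r³/μ = 8.367×10⁵ s², so T = 2π × 9.147×10² = 5.747×10³ s.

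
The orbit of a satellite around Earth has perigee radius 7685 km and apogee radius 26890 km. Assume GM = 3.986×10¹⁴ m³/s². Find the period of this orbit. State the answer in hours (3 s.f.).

Semi-major axis a = (r_p + r_a)/2 = (7685.0 + 26890)/2 = 17288 km = 1.729×10⁷ m.
By Kepler's third law T = 2π√(a³/μ) = 2π × 3.600×10³ = 2.262×10⁴ s.
= 6.284 hours.

T ≈ 6.28 hours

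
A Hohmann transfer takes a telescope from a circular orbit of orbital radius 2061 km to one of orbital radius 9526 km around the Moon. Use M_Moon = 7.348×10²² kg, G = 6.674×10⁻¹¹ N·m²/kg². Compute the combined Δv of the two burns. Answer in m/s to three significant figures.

Δv_total ≈ 725 m/s

μ = GM = 6.674×10⁻¹¹ × 7.348×10²² = 4.904×10¹² m³/s².
r₁ = 2061 km = 2.061×10⁶ m.
r₂ = 9526 km = 9.526×10⁶ m.
Transfer ellipse a_t = (r₁ + r₂)/2 = 5.794×10⁶ m.
At r₁: circular v_c1 = √(μ/r₁) = 1543 m/s; transfer-perilune v_p = √[μ(2/r₁ − 1/a_t)] = 1978 m/s.
Δv₁ = v_p − v_c1 = 435.4 m/s.
At r₂: circular v_c2 = √(μ/r₂) = 717.5 m/s; transfer-apolune v_a = √[μ(2/r₂ − 1/a_t)] = 427.9 m/s.
Δv₂ = v_c2 − v_a = 289.6 m/s.
Total Δv = Δv₁ + Δv₂ = 725.0 m/s.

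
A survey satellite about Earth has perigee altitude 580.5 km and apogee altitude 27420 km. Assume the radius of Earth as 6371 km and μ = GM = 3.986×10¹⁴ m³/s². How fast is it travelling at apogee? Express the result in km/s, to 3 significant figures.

v ≈ 2.01 km/s

r_p = 6371 + 580.5 = 6951.5 km = 6.9515×10⁶ m.
r_a = 6371 + 27420 = 33791 km = 3.3791×10⁷ m.
Semi-major axis a = (r_p + r_a)/2 = 20371 km = 2.037×10⁷ m.
Vis-viva: v² = μ(2/r − 1/a) = 3.986×10¹⁴ × (5.919×10⁻⁸ − 4.909×10⁻⁸) = 4.025×10⁶ m²/s².
v = 2006 m/s = 2.006 km/s.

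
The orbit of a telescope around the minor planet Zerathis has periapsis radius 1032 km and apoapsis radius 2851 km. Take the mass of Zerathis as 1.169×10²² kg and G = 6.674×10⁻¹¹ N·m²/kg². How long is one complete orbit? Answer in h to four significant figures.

μ = GM = 6.674×10⁻¹¹ × 1.169×10²² = 7.802×10¹¹ m³/s².
Semi-major axis a = (r_p + r_a)/2 = (1032.0 + 2851.0)/2 = 1941.5 km = 1.942×10⁶ m.
By Kepler's third law T = 2π√(a³/μ) = 2π × 3.063×10³ = 1.924×10⁴ s.
= 5.345 h.

T ≈ 5.345 h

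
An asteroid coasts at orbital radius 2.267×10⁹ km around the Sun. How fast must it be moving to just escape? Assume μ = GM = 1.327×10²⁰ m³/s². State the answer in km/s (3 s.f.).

r = 2.267×10⁹ km = 2.267×10¹² m.
Escape speed v_esc = √(2μ/r) = √(2 × 1.327×10²⁰ / 2.267×10¹²) = √(1.171×10⁸) = 10820 m/s.
= 10.82 km/s.

v_esc ≈ 10.8 km/s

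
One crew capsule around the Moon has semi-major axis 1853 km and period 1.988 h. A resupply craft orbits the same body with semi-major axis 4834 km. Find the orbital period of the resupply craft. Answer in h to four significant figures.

Kepler's third law: T² ∝ a³, so T₂ = T₁ (a₂/a₁)^(3/2).
a₂/a₁ = 2.609, (a₂/a₁)^(3/2) = 4.214.
T₂ = 1.988 × 4.214 = 8.377 h.

T₂ ≈ 8.377 h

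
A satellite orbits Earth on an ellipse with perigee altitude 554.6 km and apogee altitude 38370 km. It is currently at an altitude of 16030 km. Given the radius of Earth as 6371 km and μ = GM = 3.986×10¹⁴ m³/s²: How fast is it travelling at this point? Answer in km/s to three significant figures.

v ≈ 4.49 km/s

r_p = 6371 + 554.6 = 6925.6 km = 6.9256×10⁶ m.
r_a = 6371 + 38370 = 44741 km = 4.4741×10⁷ m.
r = 6371 + 16030 = 22401 km = 2.240×10⁷ m.
Semi-major axis a = (r_p + r_a)/2 = 25833 km = 2.583×10⁷ m.
Vis-viva: v² = μ(2/r − 1/a) = 3.986×10¹⁴ × (8.928×10⁻⁸ − 3.871×10⁻⁸) = 2.016×10⁷ m²/s².
v = 4490 m/s = 4.490 km/s.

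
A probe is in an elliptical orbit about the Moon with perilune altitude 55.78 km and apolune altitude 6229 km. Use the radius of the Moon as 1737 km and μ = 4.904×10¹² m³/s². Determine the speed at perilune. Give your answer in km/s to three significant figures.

v ≈ 2.11 km/s

r_p = 1737 + 55.78 = 1792.8 km = 1.7928×10⁶ m.
r_a = 1737 + 6229 = 7966.0 km = 7.9660×10⁶ m.
Semi-major axis a = (r_p + r_a)/2 = 4879.4 km = 4.879×10⁶ m.
Vis-viva: v² = μ(2/r − 1/a) = 4.904×10¹² × (1.116×10⁻⁶ − 2.049×10⁻⁷) = 4.466×10⁶ m²/s².
v = 2113 m/s = 2.113 km/s.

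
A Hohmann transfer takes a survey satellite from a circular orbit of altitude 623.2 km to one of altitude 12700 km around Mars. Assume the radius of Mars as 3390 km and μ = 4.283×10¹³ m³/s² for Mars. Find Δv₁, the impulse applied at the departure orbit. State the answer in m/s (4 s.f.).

r₁ = 3390 + 623.2 = 4013.2 km = 4.0132×10⁶ m.
r₂ = 3390 + 12700 = 16090 km = 1.6090×10⁷ m.
Transfer ellipse a_t = (r₁ + r₂)/2 = 1.005×10⁷ m.
At r₁: circular v_c1 = √(μ/r₁) = 3267 m/s; transfer-periapsis v_p = √[μ(2/r₁ − 1/a_t)] = 4133 m/s.
Δv₁ = v_p − v_c1 = 866.4 m/s.

Δv ≈ 866.4 m/s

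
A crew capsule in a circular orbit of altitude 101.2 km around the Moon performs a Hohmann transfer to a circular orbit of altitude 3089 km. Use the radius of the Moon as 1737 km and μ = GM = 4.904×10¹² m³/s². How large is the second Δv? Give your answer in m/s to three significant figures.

r₁ = 1737 + 101.2 = 1838.2 km = 1.8382×10⁶ m.
r₂ = 1737 + 3089 = 4826.0 km = 4.8260×10⁶ m.
Transfer ellipse a_t = (r₁ + r₂)/2 = 3.332×10⁶ m.
At r₁: circular v_c1 = √(μ/r₁) = 1633 m/s; transfer-perilune v_p = √[μ(2/r₁ − 1/a_t)] = 1966 m/s.
At r₂: circular v_c2 = √(μ/r₂) = 1008 m/s; transfer-apolune v_a = √[μ(2/r₂ − 1/a_t)] = 748.7 m/s.
Δv₂ = v_c2 − v_a = 259.3 m/s.

Δv ≈ 259 m/s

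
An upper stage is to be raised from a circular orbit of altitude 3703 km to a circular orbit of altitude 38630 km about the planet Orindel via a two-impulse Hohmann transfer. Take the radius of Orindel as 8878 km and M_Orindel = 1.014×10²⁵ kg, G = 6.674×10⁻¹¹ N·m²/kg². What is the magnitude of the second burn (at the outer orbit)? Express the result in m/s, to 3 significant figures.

Δv ≈ 1330 m/s

μ = GM = 6.674×10⁻¹¹ × 1.014×10²⁵ = 6.767×10¹⁴ m³/s².
r₁ = 8878 + 3703 = 12581 km = 1.2581×10⁷ m.
r₂ = 8878 + 38630 = 47508 km = 4.7508×10⁷ m.
Transfer ellipse a_t = (r₁ + r₂)/2 = 3.004×10⁷ m.
At r₁: circular v_c1 = √(μ/r₁) = 7334 m/s; transfer-periapsis v_p = √[μ(2/r₁ − 1/a_t)] = 9223 m/s.
At r₂: circular v_c2 = √(μ/r₂) = 3774 m/s; transfer-apoapsis v_a = √[μ(2/r₂ − 1/a_t)] = 2442 m/s.
Δv₂ = v_c2 − v_a = 1332 m/s.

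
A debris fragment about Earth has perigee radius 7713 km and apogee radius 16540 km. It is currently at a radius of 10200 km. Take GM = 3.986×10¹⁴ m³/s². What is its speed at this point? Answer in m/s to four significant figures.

v ≈ 6730 m/s

Semi-major axis a = (r_p + r_a)/2 = 12126 km = 1.213×10⁷ m.
Vis-viva: v² = μ(2/r − 1/a) = 3.986×10¹⁴ × (1.961×10⁻⁷ − 8.246×10⁻⁸) = 4.529×10⁷ m²/s².
v = 6730 m/s.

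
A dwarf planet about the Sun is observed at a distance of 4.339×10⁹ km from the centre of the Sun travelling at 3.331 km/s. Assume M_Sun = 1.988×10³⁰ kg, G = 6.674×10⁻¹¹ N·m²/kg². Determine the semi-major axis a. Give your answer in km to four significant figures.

μ = GM = 6.674×10⁻¹¹ × 1.988×10³⁰ = 1.327×10²⁰ m³/s².
r = 4.339×10¹² m.
Vis-viva rearranged: 1/a = 2/r − v²/μ = 4.609×10⁻¹³ − 8.363×10⁻¹⁴ = 3.773×10⁻¹³ m⁻¹.
a = 2.650×10¹² m = 2.6503×10⁹ km.

a ≈ 2.650×10⁹ km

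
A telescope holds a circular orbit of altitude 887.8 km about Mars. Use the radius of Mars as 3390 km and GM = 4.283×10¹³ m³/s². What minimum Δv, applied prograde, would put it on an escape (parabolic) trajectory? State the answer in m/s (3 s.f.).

r = 3390 + 887.8 = 4277.8 km = 4.2778×10⁶ m.
Circular speed v_c = √(μ/r) = 3164 m/s.
Escape speed v_esc = √(2μ/r) = √2 × v_c = 4475 m/s.
Δv = v_esc − v_c = 1311 m/s.

Δv ≈ 1310 m/s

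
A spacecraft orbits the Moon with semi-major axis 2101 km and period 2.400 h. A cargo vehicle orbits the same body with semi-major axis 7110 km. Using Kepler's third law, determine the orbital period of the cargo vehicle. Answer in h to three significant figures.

T₂ ≈ 14.9 h

Kepler's third law: T² ∝ a³, so T₂ = T₁ (a₂/a₁)^(3/2).
a₂/a₁ = 3.384, (a₂/a₁)^(3/2) = 6.225.
T₂ = 2.400 × 6.225 = 14.94 h.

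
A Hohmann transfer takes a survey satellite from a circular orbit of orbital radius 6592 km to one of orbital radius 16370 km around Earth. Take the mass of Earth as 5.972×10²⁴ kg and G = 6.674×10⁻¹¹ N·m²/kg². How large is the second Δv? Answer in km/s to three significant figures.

Δv ≈ 1.20 km/s

μ = GM = 6.674×10⁻¹¹ × 5.972×10²⁴ = 3.986×10¹⁴ m³/s².
r₁ = 6592 km = 6.592×10⁶ m.
r₂ = 16370 km = 1.637×10⁷ m.
Transfer ellipse a_t = (r₁ + r₂)/2 = 1.148×10⁷ m.
At r₁: circular v_c1 = √(μ/r₁) = 7776 m/s; transfer-perigee v_p = √[μ(2/r₁ − 1/a_t)] = 9285 m/s.
At r₂: circular v_c2 = √(μ/r₂) = 4934 m/s; transfer-apogee v_a = √[μ(2/r₂ − 1/a_t)] = 3739 m/s.
Δv₂ = v_c2 − v_a = 1195 m/s.
= 1.195 km/s.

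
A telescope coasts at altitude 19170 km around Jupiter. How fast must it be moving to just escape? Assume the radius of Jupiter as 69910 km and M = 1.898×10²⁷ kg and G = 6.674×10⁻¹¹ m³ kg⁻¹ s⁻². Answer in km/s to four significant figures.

v_esc ≈ 53.33 km/s

μ = GM = 6.674×10⁻¹¹ × 1.898×10²⁷ = 1.267×10¹⁷ m³/s².
r = 69910 + 19170 = 89080 km = 8.9080×10⁷ m.
Escape speed v_esc = √(2μ/r) = √(2 × 1.267×10¹⁷ / 8.908×10⁷) = √(2.844×10⁹) = 53330 m/s.
= 53.33 km/s.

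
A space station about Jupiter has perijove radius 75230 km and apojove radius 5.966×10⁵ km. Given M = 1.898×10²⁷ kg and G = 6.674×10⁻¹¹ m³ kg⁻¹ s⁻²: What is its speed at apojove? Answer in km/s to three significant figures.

v ≈ 6.90 km/s

μ = GM = 6.674×10⁻¹¹ × 1.898×10²⁷ = 1.267×10¹⁷ m³/s².
Semi-major axis a = (r_p + r_a)/2 = 3.3592×10⁵ km = 3.359×10⁸ m.
Vis-viva: v² = μ(2/r − 1/a) = 1.267×10¹⁷ × (3.352×10⁻⁹ − 2.977×10⁻⁹) = 4.755×10⁷ m²/s².
v = 6896 m/s = 6.896 km/s.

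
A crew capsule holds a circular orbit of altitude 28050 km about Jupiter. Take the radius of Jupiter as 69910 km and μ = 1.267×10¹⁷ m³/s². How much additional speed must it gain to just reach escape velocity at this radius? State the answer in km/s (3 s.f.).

r = 69910 + 28050 = 97960 km = 9.7960×10⁷ m.
Circular speed v_c = √(μ/r) = 35960 m/s.
Escape speed v_esc = √(2μ/r) = √2 × v_c = 50860 m/s.
Δv = v_esc − v_c = 14900 m/s = 14.90 km/s.

Δv ≈ 14.9 km/s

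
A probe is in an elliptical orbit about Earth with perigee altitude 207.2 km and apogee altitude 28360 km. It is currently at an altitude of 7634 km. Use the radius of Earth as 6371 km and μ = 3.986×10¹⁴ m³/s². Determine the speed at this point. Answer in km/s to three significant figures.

v ≈ 6.13 km/s

r_p = 6371 + 207.2 = 6578.2 km = 6.5782×10⁶ m.
r_a = 6371 + 28360 = 34731 km = 3.4731×10⁷ m.
r = 6371 + 7634 = 14005 km = 1.400×10⁷ m.
Semi-major axis a = (r_p + r_a)/2 = 20655 km = 2.065×10⁷ m.
Vis-viva: v² = μ(2/r − 1/a) = 3.986×10¹⁴ × (1.428×10⁻⁷ − 4.842×10⁻⁸) = 3.762×10⁷ m²/s².
v = 6134 m/s = 6.134 km/s.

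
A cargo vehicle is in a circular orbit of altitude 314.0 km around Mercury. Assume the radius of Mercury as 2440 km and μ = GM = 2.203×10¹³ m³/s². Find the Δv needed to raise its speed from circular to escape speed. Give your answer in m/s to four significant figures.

r = 2440 + 314.0 = 2754.0 km = 2.7540×10⁶ m.
Circular speed v_c = √(μ/r) = 2828 m/s.
Escape speed v_esc = √(2μ/r) = √2 × v_c = 4000 m/s.
Δv = v_esc − v_c = 1172 m/s.

Δv ≈ 1172 m/s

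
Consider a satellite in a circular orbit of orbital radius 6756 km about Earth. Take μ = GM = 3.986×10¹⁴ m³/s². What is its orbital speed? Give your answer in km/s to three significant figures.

r = 6756 km = 6.756×10⁶ m.
For a circular orbit v = √(μ/r) = √(3.986×10¹⁴ / 6.756×10⁶) = √(5.900×10⁷) = 7681 m/s.
That is 7.681 km/s.

v ≈ 7.68 km/s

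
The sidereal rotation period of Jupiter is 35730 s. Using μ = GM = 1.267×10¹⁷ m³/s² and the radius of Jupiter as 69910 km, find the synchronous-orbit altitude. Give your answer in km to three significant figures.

h_sync ≈ 90100 km

A synchronous orbit has period T, so by Kepler's third law a = (μT²/4π²)^(1/3).
μT²/4π² = 1.267×10¹⁷ × (3.573×10⁴)² / 39.48 = 4.097×10²⁴ m³.
a = 1.600×10⁸ m = 1.6002×10⁵ km.
Altitude h = a − R = 1.6002×10⁵ − 69910 = 90105 km.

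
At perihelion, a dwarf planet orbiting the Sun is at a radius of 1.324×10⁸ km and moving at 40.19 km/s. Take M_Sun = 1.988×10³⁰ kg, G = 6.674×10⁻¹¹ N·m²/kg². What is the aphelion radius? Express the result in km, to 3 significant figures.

μ = GM = 6.674×10⁻¹¹ × 1.988×10³⁰ = 1.327×10²⁰ m³/s².
r_p = 1.324×10¹¹ m.
Specific energy ε = v²/2 − μ/r = -1.945×10⁸ J/kg, so a = −μ/(2ε) = 3.411×10¹¹ m.
The apsides satisfy r_p + r_a = 2a, so the aphelion radius is 2a − r_p = 5.498×10¹¹ m = 5.4979×10⁸ km.

aphelion radius ≈ 5.50×10⁸ km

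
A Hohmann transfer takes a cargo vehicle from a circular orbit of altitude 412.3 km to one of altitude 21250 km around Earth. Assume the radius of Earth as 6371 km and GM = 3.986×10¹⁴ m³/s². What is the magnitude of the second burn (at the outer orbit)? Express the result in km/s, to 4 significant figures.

r₁ = 6371 + 412.3 = 6783.3 km = 6.7833×10⁶ m.
r₂ = 6371 + 21250 = 27621 km = 2.7621×10⁷ m.
Transfer ellipse a_t = (r₁ + r₂)/2 = 1.720×10⁷ m.
At r₁: circular v_c1 = √(μ/r₁) = 7666 m/s; transfer-perigee v_p = √[μ(2/r₁ − 1/a_t)] = 9714 m/s.
At r₂: circular v_c2 = √(μ/r₂) = 3799 m/s; transfer-apogee v_a = √[μ(2/r₂ − 1/a_t)] = 2385 m/s.
Δv₂ = v_c2 − v_a = 1413 m/s.
= 1.413 km/s.

Δv ≈ 1.413 km/s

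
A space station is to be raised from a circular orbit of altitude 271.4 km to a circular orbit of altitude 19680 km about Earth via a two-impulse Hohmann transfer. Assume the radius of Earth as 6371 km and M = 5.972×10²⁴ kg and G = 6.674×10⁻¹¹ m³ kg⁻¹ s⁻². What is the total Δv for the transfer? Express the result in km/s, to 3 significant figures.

μ = GM = 6.674×10⁻¹¹ × 5.972×10²⁴ = 3.986×10¹⁴ m³/s².
r₁ = 6371 + 271.4 = 6642.4 km = 6.6424×10⁶ m.
r₂ = 6371 + 19680 = 26051 km = 2.6051×10⁷ m.
Transfer ellipse a_t = (r₁ + r₂)/2 = 1.635×10⁷ m.
At r₁: circular v_c1 = √(μ/r₁) = 7746 m/s; transfer-perigee v_p = √[μ(2/r₁ − 1/a_t)] = 9779 m/s.
Δv₁ = v_p − v_c1 = 2033 m/s.
At r₂: circular v_c2 = √(μ/r₂) = 3911 m/s; transfer-apogee v_a = √[μ(2/r₂ − 1/a_t)] = 2493 m/s.
Δv₂ = v_c2 − v_a = 1418 m/s.
Total Δv = Δv₁ + Δv₂ = 3451 m/s = 3.451 km/s.

Δv_total ≈ 3.45 km/s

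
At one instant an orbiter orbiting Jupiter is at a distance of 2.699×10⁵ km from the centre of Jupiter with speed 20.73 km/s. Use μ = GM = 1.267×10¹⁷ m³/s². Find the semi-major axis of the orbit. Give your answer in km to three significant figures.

r = 2.699×10⁸ m.
Specific orbital energy ε = v²/2 − μ/r = (20730)²/2 − 1.267×10¹⁷/2.699×10⁸ = -2.546×10⁸ J/kg.
Since ε = −μ/(2a), a = −μ/(2ε) = 2.489×10⁸ m = 2.4885×10⁵ km.

a ≈ 2.49×10⁵ km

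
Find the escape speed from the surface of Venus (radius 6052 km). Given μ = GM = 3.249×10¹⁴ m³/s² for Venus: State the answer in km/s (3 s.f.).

r = R = 6.052×10⁶ m.
Escape speed v_esc = √(2μ/r) = √(2 × 3.249×10¹⁴ / 6.052×10⁶) = √(1.074×10⁸) = 10360 m/s.
= 10.36 km/s.

v_esc ≈ 10.4 km/s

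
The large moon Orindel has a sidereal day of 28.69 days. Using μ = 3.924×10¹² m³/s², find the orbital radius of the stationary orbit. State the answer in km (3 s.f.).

r_sync ≈ 84800 km

T = 28.69 days = 2.479×10⁶ s.
A synchronous orbit has period T, so by Kepler's third law a = (μT²/4π²)^(1/3).
μT²/4π² = 3.924×10¹² × (2.479×10⁶)² / 39.48 = 6.107×10²³ m³.
a = 8.484×10⁷ m = 84844 km.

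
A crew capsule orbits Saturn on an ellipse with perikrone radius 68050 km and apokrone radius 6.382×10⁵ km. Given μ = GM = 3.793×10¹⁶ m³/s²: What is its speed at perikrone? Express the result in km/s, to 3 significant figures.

Semi-major axis a = (r_p + r_a)/2 = 3.5312×10⁵ km = 3.531×10⁸ m.
Vis-viva: v² = μ(2/r − 1/a) = 3.793×10¹⁶ × (2.939×10⁻⁸ − 2.832×10⁻⁹) = 1.007×10⁹ m²/s².
v = 31740 m/s = 31.74 km/s.

v ≈ 31.7 km/s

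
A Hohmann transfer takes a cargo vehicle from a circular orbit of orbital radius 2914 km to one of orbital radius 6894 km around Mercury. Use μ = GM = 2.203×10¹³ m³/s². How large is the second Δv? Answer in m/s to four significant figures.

Δv ≈ 409.6 m/s

r₁ = 2914 km = 2.914×10⁶ m.
r₂ = 6894 km = 6.894×10⁶ m.
Transfer ellipse a_t = (r₁ + r₂)/2 = 4.904×10⁶ m.
At r₁: circular v_c1 = √(μ/r₁) = 2750 m/s; transfer-periherm v_p = √[μ(2/r₁ − 1/a_t)] = 3260 m/s.
At r₂: circular v_c2 = √(μ/r₂) = 1788 m/s; transfer-apoherm v_a = √[μ(2/r₂ − 1/a_t)] = 1378 m/s.
Δv₂ = v_c2 − v_a = 409.6 m/s.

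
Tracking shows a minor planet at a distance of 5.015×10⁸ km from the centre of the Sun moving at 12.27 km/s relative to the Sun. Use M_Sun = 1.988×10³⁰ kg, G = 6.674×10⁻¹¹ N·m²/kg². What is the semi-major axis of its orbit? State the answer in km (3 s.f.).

μ = GM = 6.674×10⁻¹¹ × 1.988×10³⁰ = 1.327×10²⁰ m³/s².
r = 5.015×10¹¹ m.
Vis-viva rearranged: 1/a = 2/r − v²/μ = 3.988×10⁻¹² − 1.135×10⁻¹² = 2.853×10⁻¹² m⁻¹.
a = 3.505×10¹¹ m = 3.5047×10⁸ km.

a ≈ 3.50×10⁸ km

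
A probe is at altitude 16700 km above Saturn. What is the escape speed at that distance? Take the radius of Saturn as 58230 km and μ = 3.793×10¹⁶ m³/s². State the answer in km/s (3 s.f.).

v_esc ≈ 31.8 km/s

r = 58230 + 16700 = 74930 km = 7.4930×10⁷ m.
Escape speed v_esc = √(2μ/r) = √(2 × 3.793×10¹⁶ / 7.493×10⁷) = √(1.012×10⁹) = 31820 m/s.
= 31.82 km/s.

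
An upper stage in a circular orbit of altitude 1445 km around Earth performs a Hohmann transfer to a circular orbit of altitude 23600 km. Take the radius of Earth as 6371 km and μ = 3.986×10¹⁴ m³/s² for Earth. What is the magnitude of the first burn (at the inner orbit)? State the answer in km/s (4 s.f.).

Δv ≈ 1.853 km/s

r₁ = 6371 + 1445 = 7816.0 km = 7.8160×10⁶ m.
r₂ = 6371 + 23600 = 29971 km = 2.9971×10⁷ m.
Transfer ellipse a_t = (r₁ + r₂)/2 = 1.889×10⁷ m.
At r₁: circular v_c1 = √(μ/r₁) = 7141 m/s; transfer-perigee v_p = √[μ(2/r₁ − 1/a_t)] = 8994 m/s.
Δv₁ = v_p − v_c1 = 1853 m/s.
= 1.853 km/s.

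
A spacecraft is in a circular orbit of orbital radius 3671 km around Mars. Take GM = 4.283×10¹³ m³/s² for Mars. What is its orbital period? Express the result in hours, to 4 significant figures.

T ≈ 1.876 hours

r = 3671 km = 3.671×10⁶ m.
Kepler's third law: T = 2π√(r³/μ) = 2π√((3.671×10⁶)³ / 4.283×10¹³).
r³/μ = 1.155×10⁶ s², so T = 2π × 1.075×10³ = 6.753×10³ s.
Converting: 6.753×10³ s ÷ 3600 = 1.876 hours.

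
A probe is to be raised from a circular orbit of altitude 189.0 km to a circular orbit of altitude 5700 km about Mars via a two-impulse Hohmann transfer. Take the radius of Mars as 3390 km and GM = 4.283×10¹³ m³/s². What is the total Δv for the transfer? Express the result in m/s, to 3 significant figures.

r₁ = 3390 + 189.0 = 3579.0 km = 3.5790×10⁶ m.
r₂ = 3390 + 5700 = 9090.0 km = 9.0900×10⁶ m.
Transfer ellipse a_t = (r₁ + r₂)/2 = 6.334×10⁶ m.
At r₁: circular v_c1 = √(μ/r₁) = 3459 m/s; transfer-periapsis v_p = √[μ(2/r₁ − 1/a_t)] = 4144 m/s.
Δv₁ = v_p − v_c1 = 684.7 m/s.
At r₂: circular v_c2 = √(μ/r₂) = 2171 m/s; transfer-apoapsis v_a = √[μ(2/r₂ − 1/a_t)] = 1632 m/s.
Δv₂ = v_c2 − v_a = 539.0 m/s.
Total Δv = Δv₁ + Δv₂ = 1224 m/s.

Δv_total ≈ 1220 m/s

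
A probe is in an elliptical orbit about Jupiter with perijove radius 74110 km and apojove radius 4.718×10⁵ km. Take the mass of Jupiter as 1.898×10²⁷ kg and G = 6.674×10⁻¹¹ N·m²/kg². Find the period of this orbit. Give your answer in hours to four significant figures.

T ≈ 22.11 hours

μ = GM = 6.674×10⁻¹¹ × 1.898×10²⁷ = 1.267×10¹⁷ m³/s².
Semi-major axis a = (r_p + r_a)/2 = (74110 + 4.7180×10⁵)/2 = 2.7296×10⁵ km = 2.730×10⁸ m.
By Kepler's third law T = 2π√(a³/μ) = 2π × 1.267×10⁴ = 7.961×10⁴ s.
= 22.11 hours.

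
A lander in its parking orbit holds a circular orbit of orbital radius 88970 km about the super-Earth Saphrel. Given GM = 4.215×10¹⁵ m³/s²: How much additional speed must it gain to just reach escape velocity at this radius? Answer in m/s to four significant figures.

r = 88970 km = 8.897×10⁷ m.
Circular speed v_c = √(μ/r) = 6883 m/s.
Escape speed v_esc = √(2μ/r) = √2 × v_c = 9734 m/s.
Δv = v_esc − v_c = 2851 m/s.

Δv ≈ 2851 m/s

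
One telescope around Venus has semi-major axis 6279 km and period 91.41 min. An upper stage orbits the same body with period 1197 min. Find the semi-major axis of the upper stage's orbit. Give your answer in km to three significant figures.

a₂ ≈ 34900 km

Kepler's third law: a³ ∝ T², so a₂ = a₁ (T₂/T₁)^(2/3).
T₂/T₁ = 13.09, (T₂/T₁)^(2/3) = 5.556.
a₂ = 6279 × 5.556 = 34880 km.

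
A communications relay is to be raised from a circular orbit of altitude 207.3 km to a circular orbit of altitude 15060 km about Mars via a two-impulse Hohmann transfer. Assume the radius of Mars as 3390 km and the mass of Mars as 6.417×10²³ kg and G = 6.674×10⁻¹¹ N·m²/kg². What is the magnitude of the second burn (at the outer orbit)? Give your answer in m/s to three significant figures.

Δv ≈ 653 m/s

μ = GM = 6.674×10⁻¹¹ × 6.417×10²³ = 4.283×10¹³ m³/s².
r₁ = 3390 + 207.3 = 3597.3 km = 3.5973×10⁶ m.
r₂ = 3390 + 15060 = 18450 km = 1.8450×10⁷ m.
Transfer ellipse a_t = (r₁ + r₂)/2 = 1.102×10⁷ m.
At r₁: circular v_c1 = √(μ/r₁) = 3450 m/s; transfer-periapsis v_p = √[μ(2/r₁ − 1/a_t)] = 4464 m/s.
At r₂: circular v_c2 = √(μ/r₂) = 1524 m/s; transfer-apoapsis v_a = √[μ(2/r₂ − 1/a_t)] = 870.3 m/s.
Δv₂ = v_c2 − v_a = 653.2 m/s.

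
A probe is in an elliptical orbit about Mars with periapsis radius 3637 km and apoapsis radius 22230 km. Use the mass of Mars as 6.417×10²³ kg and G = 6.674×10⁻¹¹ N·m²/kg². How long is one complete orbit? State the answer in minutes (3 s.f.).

T ≈ 744 minutes

μ = GM = 6.674×10⁻¹¹ × 6.417×10²³ = 4.283×10¹³ m³/s².
Semi-major axis a = (r_p + r_a)/2 = (3637.0 + 22230)/2 = 12934 km = 1.293×10⁷ m.
By Kepler's third law T = 2π√(a³/μ) = 2π × 7.107×10³ = 4.466×10⁴ s.
= 744.3 minutes.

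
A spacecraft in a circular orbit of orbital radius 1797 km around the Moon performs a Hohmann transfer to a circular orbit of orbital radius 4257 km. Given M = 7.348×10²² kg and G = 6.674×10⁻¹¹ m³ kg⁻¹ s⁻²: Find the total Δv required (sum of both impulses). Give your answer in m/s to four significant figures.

Δv_total ≈ 553.4 m/s

μ = GM = 6.674×10⁻¹¹ × 7.348×10²² = 4.904×10¹² m³/s².
r₁ = 1797 km = 1.797×10⁶ m.
r₂ = 4257 km = 4.257×10⁶ m.
Transfer ellipse a_t = (r₁ + r₂)/2 = 3.027×10⁶ m.
At r₁: circular v_c1 = √(μ/r₁) = 1652 m/s; transfer-perilune v_p = √[μ(2/r₁ − 1/a_t)] = 1959 m/s.
Δv₁ = v_p − v_c1 = 307.1 m/s.
At r₂: circular v_c2 = √(μ/r₂) = 1073 m/s; transfer-apolune v_a = √[μ(2/r₂ − 1/a_t)] = 827.0 m/s.
Δv₂ = v_c2 − v_a = 246.3 m/s.
Total Δv = Δv₁ + Δv₂ = 553.4 m/s.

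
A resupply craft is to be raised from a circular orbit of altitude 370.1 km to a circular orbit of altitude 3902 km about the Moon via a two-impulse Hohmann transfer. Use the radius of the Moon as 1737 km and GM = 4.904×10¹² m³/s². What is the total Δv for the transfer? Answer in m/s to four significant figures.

r₁ = 1737 + 370.1 = 2107.1 km = 2.1071×10⁶ m.
r₂ = 1737 + 3902 = 5639.0 km = 5.6390×10⁶ m.
Transfer ellipse a_t = (r₁ + r₂)/2 = 3.873×10⁶ m.
At r₁: circular v_c1 = √(μ/r₁) = 1526 m/s; transfer-perilune v_p = √[μ(2/r₁ − 1/a_t)] = 1841 m/s.
Δv₁ = v_p − v_c1 = 315.2 m/s.
At r₂: circular v_c2 = √(μ/r₂) = 932.6 m/s; transfer-apolune v_a = √[μ(2/r₂ − 1/a_t)] = 687.8 m/s.
Δv₂ = v_c2 − v_a = 244.7 m/s.
Total Δv = Δv₁ + Δv₂ = 559.9 m/s.

Δv_total ≈ 559.9 m/s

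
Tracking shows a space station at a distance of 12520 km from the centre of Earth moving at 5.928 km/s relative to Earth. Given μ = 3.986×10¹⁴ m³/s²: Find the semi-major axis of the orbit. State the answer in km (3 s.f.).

r = 1.252×10⁷ m.
Vis-viva rearranged: 1/a = 2/r − v²/μ = 1.597×10⁻⁷ − 8.816×10⁻⁸ = 7.158×10⁻⁸ m⁻¹.
a = 1.397×10⁷ m = 13970 km.

a ≈ 14000 km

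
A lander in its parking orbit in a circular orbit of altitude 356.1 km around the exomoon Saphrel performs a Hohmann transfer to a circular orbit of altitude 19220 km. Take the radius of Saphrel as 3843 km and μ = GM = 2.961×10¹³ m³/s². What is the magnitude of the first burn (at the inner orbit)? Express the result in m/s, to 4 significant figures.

r₁ = 3843 + 356.1 = 4199.1 km = 4.1991×10⁶ m.
r₂ = 3843 + 19220 = 23063 km = 2.3063×10⁷ m.
Transfer ellipse a_t = (r₁ + r₂)/2 = 1.363×10⁷ m.
At r₁: circular v_c1 = √(μ/r₁) = 2655 m/s; transfer-periapsis v_p = √[μ(2/r₁ − 1/a_t)] = 3454 m/s.
Δv₁ = v_p − v_c1 = 798.6 m/s.

Δv ≈ 798.6 m/s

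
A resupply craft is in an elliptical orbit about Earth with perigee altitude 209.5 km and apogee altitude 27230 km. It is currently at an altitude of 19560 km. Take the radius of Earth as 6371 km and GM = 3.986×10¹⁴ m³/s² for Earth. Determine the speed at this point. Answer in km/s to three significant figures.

v ≈ 3.30 km/s

r_p = 6371 + 209.5 = 6580.5 km = 6.5805×10⁶ m.
r_a = 6371 + 27230 = 33601 km = 3.3601×10⁷ m.
r = 6371 + 19560 = 25931 km = 2.593×10⁷ m.
Semi-major axis a = (r_p + r_a)/2 = 20091 km = 2.009×10⁷ m.
Vis-viva: v² = μ(2/r − 1/a) = 3.986×10¹⁴ × (7.713×10⁻⁸ − 4.977×10⁻⁸) = 1.090×10⁷ m²/s².
v = 3302 m/s = 3.302 km/s.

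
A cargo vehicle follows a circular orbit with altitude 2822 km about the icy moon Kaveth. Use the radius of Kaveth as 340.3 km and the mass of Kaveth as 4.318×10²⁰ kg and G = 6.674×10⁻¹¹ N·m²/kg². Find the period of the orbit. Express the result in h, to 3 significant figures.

T ≈ 57.8 h

μ = GM = 6.674×10⁻¹¹ × 4.318×10²⁰ = 2.882×10¹⁰ m³/s².
r = 340.3 + 2822 = 3162.3 km = 3.1623×10⁶ m.
Kepler's third law: T = 2π√(r³/μ) = 2π√((3.162×10⁶)³ / 2.882×10¹⁰).
r³/μ = 1.097×10⁹ s², so T = 2π × 3.313×10⁴ = 2.081×10⁵ s.
Converting: 2.081×10⁵ s ÷ 3600 = 57.82 h.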